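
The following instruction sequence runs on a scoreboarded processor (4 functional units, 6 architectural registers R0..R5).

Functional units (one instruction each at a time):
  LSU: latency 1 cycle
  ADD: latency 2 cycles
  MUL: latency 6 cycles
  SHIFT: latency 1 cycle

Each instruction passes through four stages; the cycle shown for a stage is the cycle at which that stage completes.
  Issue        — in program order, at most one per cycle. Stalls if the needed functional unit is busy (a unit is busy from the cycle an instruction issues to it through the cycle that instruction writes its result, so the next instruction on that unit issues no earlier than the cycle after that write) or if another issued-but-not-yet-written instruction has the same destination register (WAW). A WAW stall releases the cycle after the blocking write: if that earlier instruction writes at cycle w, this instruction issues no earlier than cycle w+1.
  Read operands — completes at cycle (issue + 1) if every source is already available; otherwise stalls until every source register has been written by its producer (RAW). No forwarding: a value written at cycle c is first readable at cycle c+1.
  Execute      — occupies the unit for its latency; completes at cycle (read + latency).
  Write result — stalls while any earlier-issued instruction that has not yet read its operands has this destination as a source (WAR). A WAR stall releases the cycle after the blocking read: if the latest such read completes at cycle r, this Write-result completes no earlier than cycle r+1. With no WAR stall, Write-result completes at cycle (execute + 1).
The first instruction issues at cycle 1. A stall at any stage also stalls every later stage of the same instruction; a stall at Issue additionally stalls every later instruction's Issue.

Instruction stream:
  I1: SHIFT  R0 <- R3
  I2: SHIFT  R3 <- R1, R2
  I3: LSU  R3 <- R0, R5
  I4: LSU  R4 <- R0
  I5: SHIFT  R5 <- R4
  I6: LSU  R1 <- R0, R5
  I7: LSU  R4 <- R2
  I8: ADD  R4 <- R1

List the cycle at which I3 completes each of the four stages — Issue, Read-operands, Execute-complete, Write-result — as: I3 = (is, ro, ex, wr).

I3 = (9, 10, 11, 12)

  I1 | 1 | 2 | 3 | 4
  I2 | 5 | 6 | 7 | 8   struct: SHIFT busy until I1 writes@4
  I3 | 9 | 10 | 11 | 12   WAW R3: wait I2 write@8
  I4 | 13 | 14 | 15 | 16   struct: LSU busy until I3 writes@12
  I5 | 14 | 17 | 18 | 19   RAW R4: wait I4 write@16
  I6 | 17 | 20 | 21 | 22   struct: LSU busy until I4 writes@16 · RAW R5: wait I5 write@19
  I7 | 23 | 24 | 25 | 26   struct: LSU busy until I6 writes@22
  I8 | 27 | 28 | 30 | 31   WAW R4: wait I7 write@26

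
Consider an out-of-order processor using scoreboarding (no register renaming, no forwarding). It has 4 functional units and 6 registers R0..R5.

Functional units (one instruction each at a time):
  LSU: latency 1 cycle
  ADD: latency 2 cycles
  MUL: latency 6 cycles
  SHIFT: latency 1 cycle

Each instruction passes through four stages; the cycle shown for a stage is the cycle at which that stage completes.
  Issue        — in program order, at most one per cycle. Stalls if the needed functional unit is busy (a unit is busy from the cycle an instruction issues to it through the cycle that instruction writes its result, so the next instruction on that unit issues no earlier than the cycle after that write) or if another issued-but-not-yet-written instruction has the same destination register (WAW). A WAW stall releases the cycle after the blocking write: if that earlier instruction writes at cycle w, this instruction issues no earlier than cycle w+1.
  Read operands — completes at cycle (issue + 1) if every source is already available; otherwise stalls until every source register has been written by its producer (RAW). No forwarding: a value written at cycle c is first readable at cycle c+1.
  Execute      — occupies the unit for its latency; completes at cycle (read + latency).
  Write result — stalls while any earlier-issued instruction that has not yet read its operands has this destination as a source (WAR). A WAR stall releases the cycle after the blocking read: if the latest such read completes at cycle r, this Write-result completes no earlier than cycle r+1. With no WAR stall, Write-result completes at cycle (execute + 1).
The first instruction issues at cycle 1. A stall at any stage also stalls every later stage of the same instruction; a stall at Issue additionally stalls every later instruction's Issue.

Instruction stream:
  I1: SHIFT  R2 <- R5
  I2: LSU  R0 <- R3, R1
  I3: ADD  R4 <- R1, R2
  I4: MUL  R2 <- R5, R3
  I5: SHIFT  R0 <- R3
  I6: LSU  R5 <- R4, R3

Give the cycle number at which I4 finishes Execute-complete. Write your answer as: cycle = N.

I1  is:1  ro:2  ex:3  wr:4
I2  is:2  ro:3  ex:4  wr:5
I3  is:3  ro:5  ex:7  wr:8  — RAW R2: wait I1 write@4
I4  is:5  ro:6  ex:12  wr:13  — WAW R2: wait I1 write@4
I5  is:6  ro:7  ex:8  wr:9
I6  is:7  ro:9  ex:10  wr:11  — RAW R4: wait I3 write@8

cycle = 12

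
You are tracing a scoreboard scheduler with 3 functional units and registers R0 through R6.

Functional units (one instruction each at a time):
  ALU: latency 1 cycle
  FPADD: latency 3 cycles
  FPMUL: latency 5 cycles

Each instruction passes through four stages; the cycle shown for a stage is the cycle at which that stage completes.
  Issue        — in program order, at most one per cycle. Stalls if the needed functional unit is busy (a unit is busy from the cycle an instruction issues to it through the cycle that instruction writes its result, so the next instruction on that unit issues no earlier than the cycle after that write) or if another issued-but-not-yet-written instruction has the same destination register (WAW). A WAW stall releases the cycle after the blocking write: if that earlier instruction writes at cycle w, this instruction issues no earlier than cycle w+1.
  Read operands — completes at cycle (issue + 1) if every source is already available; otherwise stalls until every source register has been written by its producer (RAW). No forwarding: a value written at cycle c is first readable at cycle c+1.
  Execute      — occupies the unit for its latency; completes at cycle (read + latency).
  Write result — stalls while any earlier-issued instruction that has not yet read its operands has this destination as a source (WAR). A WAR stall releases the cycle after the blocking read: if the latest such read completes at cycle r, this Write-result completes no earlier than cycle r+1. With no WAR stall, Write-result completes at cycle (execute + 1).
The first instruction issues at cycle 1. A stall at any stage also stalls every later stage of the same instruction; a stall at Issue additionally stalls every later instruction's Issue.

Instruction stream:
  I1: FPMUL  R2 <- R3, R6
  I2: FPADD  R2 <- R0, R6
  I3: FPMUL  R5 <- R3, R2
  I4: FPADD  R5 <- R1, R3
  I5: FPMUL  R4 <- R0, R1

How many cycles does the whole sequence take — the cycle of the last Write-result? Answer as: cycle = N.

cycle = 30

t=1  I1 dispatched to FPMUL
t=2  I1 operands ready
t=7  I1 complete
t=8  R2←I1
t=9  I2 dispatched to FPADD
t=10  I2 operands ready | I3 dispatched to FPMUL
t=13  I2 complete
t=14  R2←I2
t=15  I3 operands ready
t=20  I3 complete
t=21  R5←I3
t=22  I4 dispatched to FPADD
t=23  I4 operands ready | I5 dispatched to FPMUL
t=24  I5 operands ready
t=26  I4 complete
t=27  R5←I4
t=29  I5 complete
t=30  R4←I5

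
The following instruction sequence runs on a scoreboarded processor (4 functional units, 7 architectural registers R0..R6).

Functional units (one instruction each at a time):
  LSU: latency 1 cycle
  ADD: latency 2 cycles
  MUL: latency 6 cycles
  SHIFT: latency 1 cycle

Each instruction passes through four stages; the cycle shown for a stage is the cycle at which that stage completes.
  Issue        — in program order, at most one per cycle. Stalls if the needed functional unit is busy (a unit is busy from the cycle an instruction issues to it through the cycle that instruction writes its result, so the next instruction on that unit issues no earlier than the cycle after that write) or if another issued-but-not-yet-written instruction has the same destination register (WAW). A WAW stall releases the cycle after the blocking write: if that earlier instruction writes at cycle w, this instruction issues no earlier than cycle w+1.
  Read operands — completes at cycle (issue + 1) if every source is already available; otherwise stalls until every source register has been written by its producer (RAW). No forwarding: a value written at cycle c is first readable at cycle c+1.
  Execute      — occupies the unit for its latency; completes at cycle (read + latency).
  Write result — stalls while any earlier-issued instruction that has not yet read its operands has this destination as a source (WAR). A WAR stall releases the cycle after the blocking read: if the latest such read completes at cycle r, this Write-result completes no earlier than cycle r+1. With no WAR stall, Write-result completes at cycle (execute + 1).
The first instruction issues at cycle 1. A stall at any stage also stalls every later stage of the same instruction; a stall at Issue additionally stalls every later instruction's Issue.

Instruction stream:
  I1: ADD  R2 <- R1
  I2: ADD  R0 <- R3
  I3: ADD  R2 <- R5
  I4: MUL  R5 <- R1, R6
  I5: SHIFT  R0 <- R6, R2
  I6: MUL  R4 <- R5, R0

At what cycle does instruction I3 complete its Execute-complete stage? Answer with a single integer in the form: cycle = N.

cycle = 14

c1: I1 issues→ADD
c2: I1 reads
c4: I1 exec-done
c5: I1 writes R2
c6: I2 issues→ADD
c7: I2 reads
c9: I2 exec-done
c10: I2 writes R0
c11: I3 issues→ADD
c12: I3 reads · I4 issues→MUL
c13: I4 reads · I5 issues→SHIFT
c14: I3 exec-done
c15: I3 writes R2
c16: I5 reads
c17: I5 exec-done
c18: I5 writes R0
c19: I4 exec-done
c20: I4 writes R5
c21: I6 issues→MUL
c22: I6 reads
c28: I6 exec-done
c29: I6 writes R4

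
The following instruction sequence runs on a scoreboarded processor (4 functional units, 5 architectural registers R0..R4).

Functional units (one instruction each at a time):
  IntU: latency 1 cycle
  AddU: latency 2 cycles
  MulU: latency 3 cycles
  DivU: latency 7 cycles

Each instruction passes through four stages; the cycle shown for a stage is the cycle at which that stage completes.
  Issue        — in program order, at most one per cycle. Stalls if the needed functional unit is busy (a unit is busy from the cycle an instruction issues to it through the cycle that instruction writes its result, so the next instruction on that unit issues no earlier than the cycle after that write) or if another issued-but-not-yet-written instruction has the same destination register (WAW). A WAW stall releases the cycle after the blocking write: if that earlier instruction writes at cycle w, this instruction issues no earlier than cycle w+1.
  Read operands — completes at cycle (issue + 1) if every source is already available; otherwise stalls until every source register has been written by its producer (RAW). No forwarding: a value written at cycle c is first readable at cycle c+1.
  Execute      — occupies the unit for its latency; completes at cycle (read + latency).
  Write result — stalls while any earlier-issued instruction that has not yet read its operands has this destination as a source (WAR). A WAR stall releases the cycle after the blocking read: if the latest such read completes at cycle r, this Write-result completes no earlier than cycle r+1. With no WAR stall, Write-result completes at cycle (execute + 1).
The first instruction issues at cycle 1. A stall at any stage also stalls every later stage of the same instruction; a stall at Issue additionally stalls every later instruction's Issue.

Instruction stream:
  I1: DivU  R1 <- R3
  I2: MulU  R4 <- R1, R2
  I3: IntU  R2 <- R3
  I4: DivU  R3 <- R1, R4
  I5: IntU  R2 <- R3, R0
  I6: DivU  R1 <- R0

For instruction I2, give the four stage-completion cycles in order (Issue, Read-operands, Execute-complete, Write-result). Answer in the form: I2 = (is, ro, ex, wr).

I2 = (2, 11, 14, 15)

[1] issue I1 (DivU)
[2] I1 read-ops · issue I2 (MulU)
[3] issue I3 (IntU)
[4] I3 read-ops
[5] I3 finished on IntU
[9] I1 finished on DivU
[10] I1→R1
[11] I2 read-ops · issue I4 (DivU)
[12] I3→R2
[13] issue I5 (IntU)
[14] I2 finished on MulU
[15] I2→R4
[16] I4 read-ops
[23] I4 finished on DivU
[24] I4→R3
[25] I5 read-ops · issue I6 (DivU)
[26] I5 finished on IntU · I6 read-ops
[27] I5→R2
[33] I6 finished on DivU
[34] I6→R1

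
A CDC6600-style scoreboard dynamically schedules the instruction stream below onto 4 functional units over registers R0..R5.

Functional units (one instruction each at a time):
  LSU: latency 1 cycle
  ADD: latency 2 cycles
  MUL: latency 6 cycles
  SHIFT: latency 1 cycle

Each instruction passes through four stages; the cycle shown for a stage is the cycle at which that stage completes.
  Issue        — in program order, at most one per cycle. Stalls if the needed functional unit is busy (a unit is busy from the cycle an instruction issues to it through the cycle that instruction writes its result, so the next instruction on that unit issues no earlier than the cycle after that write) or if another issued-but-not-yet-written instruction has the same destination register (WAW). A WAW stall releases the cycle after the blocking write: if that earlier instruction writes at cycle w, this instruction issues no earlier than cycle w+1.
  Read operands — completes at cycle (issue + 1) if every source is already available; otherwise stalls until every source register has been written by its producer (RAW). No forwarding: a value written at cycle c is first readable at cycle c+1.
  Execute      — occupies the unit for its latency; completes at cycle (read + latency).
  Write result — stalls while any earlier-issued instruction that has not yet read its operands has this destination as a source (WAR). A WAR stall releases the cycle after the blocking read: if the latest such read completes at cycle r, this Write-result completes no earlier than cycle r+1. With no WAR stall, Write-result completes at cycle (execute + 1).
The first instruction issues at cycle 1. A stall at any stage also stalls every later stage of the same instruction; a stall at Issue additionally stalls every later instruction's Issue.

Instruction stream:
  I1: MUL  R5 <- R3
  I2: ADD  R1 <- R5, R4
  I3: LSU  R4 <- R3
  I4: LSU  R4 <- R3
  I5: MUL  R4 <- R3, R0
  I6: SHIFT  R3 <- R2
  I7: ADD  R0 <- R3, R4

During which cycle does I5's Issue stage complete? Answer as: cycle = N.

cycle 1: I1→MUL
cycle 2: I1 RO; I2→ADD
cycle 3: I3→LSU
cycle 4: I3 RO
cycle 5: I3 EX
cycle 8: I1 EX
cycle 9: I1 WR R5
cycle 10: I2 RO
cycle 11: I3 WR R4
cycle 12: I2 EX; I4→LSU
cycle 13: I2 WR R1; I4 RO
cycle 14: I4 EX
cycle 15: I4 WR R4
cycle 16: I5→MUL
cycle 17: I5 RO; I6→SHIFT
cycle 18: I6 RO; I7→ADD
cycle 19: I6 EX
cycle 20: I6 WR R3
cycle 23: I5 EX
cycle 24: I5 WR R4
cycle 25: I7 RO
cycle 27: I7 EX
cycle 28: I7 WR R0

cycle = 16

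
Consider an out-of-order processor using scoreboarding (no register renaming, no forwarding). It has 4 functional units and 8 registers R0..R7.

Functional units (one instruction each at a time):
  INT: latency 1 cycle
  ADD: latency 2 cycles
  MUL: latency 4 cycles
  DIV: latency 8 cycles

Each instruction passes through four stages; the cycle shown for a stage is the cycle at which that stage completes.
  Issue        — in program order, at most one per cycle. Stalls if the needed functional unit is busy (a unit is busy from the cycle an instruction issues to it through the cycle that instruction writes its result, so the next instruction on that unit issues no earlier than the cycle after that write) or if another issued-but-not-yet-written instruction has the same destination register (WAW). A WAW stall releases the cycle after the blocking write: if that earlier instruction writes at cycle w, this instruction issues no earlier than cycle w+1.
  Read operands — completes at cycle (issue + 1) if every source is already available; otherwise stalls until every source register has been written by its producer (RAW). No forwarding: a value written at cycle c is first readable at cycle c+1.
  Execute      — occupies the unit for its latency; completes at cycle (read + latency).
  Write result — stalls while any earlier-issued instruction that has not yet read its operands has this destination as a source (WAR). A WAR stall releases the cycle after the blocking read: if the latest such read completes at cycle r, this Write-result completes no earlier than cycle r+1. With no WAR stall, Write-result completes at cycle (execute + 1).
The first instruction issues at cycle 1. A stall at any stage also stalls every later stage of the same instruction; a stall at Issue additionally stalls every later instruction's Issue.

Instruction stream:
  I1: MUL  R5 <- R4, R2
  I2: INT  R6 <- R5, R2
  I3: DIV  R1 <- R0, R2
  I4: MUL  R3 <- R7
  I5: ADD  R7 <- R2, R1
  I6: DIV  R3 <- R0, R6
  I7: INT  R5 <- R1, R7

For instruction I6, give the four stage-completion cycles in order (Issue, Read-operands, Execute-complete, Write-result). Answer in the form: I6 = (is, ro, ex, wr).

[1] issue I1 (MUL)
[2] I1 read-ops | issue I2 (INT)
[3] issue I3 (DIV)
[4] I3 read-ops
[6] I1 finished on MUL
[7] I1→R5
[8] I2 read-ops | issue I4 (MUL)
[9] I2 finished on INT | I4 read-ops | issue I5 (ADD)
[10] I2→R6
[12] I3 finished on DIV
[13] I3→R1 | I4 finished on MUL
[14] I4→R3 | I5 read-ops
[15] issue I6 (DIV)
[16] I5 finished on ADD | I6 read-ops | issue I7 (INT)
[17] I5→R7
[18] I7 read-ops
[19] I7 finished on INT
[20] I7→R5
[24] I6 finished on DIV
[25] I6→R3

I6 = (15, 16, 24, 25)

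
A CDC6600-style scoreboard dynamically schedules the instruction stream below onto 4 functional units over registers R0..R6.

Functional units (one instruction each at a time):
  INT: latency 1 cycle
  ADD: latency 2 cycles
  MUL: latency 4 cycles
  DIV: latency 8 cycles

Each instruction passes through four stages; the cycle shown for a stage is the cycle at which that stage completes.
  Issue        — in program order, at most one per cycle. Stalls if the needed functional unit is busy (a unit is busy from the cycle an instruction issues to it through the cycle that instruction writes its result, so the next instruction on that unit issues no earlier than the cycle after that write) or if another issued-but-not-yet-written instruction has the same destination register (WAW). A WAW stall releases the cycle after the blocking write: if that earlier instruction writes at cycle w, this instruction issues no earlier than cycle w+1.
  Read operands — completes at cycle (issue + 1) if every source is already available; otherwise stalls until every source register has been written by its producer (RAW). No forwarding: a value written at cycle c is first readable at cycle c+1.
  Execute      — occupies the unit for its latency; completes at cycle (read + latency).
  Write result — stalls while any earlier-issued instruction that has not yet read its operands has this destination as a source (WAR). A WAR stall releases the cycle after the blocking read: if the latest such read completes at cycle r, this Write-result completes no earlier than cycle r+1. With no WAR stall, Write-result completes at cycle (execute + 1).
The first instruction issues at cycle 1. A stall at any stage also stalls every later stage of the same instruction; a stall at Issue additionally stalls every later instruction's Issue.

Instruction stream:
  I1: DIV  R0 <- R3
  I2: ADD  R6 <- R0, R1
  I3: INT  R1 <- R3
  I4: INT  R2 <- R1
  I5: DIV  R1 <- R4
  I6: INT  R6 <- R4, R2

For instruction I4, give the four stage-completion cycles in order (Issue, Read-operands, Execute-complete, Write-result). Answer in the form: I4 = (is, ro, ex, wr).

[I1] 1/2/10/11
[I2] 2/12/14/15  (RAW R0: wait I1 write@11)
[I3] 3/4/5/13  (WAR R1: wait I2 read@12)
[I4] 14/15/16/17  (struct: INT busy until I3 writes@13)
[I5] 15/16/24/25
[I6] 18/19/20/21  (struct: INT busy until I4 writes@17)

I4 = (14, 15, 16, 17)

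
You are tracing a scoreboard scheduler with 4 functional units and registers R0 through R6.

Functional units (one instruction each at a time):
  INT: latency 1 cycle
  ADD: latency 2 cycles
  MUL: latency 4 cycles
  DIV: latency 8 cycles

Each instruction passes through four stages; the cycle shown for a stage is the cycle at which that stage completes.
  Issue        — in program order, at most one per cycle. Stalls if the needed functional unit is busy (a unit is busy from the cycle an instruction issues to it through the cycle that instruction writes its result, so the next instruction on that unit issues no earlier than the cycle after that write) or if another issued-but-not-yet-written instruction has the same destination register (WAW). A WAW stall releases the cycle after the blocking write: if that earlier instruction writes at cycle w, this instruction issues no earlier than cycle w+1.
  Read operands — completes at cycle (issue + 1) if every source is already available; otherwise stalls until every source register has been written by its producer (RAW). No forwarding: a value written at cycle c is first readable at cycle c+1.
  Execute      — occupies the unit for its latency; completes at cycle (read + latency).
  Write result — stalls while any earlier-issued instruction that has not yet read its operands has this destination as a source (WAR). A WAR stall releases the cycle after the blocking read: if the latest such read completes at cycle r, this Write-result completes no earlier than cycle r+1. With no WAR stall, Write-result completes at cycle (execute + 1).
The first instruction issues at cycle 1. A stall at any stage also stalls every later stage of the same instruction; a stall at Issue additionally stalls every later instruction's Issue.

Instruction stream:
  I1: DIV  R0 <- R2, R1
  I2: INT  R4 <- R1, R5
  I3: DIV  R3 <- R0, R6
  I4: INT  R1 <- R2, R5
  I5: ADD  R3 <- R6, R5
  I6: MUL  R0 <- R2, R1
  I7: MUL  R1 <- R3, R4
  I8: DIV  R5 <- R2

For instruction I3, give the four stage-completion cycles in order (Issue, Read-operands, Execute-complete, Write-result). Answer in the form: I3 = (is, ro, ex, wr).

I3 = (12, 13, 21, 22)

[1] issue I1 (DIV)
[2] I1 read-ops | issue I2 (INT)
[3] I2 read-ops
[4] I2 finished on INT
[5] I2→R4
[10] I1 finished on DIV
[11] I1→R0
[12] issue I3 (DIV)
[13] I3 read-ops | issue I4 (INT)
[14] I4 read-ops
[15] I4 finished on INT
[16] I4→R1
[21] I3 finished on DIV
[22] I3→R3
[23] issue I5 (ADD)
[24] I5 read-ops | issue I6 (MUL)
[25] I6 read-ops
[26] I5 finished on ADD
[27] I5→R3
[29] I6 finished on MUL
[30] I6→R0
[31] issue I7 (MUL)
[32] I7 read-ops | issue I8 (DIV)
[33] I8 read-ops
[36] I7 finished on MUL
[37] I7→R1
[41] I8 finished on DIV
[42] I8→R5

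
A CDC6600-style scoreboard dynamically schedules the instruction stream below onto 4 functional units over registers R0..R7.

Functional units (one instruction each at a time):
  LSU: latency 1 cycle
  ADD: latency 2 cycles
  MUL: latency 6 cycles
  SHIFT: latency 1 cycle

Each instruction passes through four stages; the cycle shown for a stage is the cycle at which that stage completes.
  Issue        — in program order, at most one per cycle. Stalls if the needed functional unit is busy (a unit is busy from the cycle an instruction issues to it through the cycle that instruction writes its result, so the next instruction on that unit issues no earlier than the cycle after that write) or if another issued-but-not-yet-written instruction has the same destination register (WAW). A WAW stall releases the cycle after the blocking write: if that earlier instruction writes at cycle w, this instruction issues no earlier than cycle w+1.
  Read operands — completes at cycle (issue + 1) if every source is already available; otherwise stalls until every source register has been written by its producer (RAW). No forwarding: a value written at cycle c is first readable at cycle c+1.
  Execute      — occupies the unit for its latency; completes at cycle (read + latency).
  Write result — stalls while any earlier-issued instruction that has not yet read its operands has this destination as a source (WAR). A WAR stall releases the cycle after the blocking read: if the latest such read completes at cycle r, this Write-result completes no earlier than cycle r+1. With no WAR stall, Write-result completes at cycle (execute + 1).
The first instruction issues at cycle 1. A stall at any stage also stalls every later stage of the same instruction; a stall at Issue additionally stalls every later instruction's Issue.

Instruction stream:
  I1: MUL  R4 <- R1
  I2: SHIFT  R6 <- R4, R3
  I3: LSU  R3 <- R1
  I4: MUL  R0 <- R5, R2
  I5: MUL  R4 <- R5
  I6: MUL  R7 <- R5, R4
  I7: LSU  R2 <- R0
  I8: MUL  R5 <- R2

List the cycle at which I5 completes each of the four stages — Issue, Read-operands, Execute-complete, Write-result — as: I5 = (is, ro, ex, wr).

cycle 1: issue I1 (MUL)
cycle 2: I1 read-ops; issue I2 (SHIFT)
cycle 3: issue I3 (LSU)
cycle 4: I3 read-ops
cycle 5: I3 finished on LSU
cycle 8: I1 finished on MUL
cycle 9: I1→R4
cycle 10: I2 read-ops; issue I4 (MUL)
cycle 11: I2 finished on SHIFT; I3→R3; I4 read-ops
cycle 12: I2→R6
cycle 17: I4 finished on MUL
cycle 18: I4→R0
cycle 19: issue I5 (MUL)
cycle 20: I5 read-ops
cycle 26: I5 finished on MUL
cycle 27: I5→R4
cycle 28: issue I6 (MUL)
cycle 29: I6 read-ops; issue I7 (LSU)
cycle 30: I7 read-ops
cycle 31: I7 finished on LSU
cycle 32: I7→R2
cycle 35: I6 finished on MUL
cycle 36: I6→R7
cycle 37: issue I8 (MUL)
cycle 38: I8 read-ops
cycle 44: I8 finished on MUL
cycle 45: I8→R5

I5 = (19, 20, 26, 27)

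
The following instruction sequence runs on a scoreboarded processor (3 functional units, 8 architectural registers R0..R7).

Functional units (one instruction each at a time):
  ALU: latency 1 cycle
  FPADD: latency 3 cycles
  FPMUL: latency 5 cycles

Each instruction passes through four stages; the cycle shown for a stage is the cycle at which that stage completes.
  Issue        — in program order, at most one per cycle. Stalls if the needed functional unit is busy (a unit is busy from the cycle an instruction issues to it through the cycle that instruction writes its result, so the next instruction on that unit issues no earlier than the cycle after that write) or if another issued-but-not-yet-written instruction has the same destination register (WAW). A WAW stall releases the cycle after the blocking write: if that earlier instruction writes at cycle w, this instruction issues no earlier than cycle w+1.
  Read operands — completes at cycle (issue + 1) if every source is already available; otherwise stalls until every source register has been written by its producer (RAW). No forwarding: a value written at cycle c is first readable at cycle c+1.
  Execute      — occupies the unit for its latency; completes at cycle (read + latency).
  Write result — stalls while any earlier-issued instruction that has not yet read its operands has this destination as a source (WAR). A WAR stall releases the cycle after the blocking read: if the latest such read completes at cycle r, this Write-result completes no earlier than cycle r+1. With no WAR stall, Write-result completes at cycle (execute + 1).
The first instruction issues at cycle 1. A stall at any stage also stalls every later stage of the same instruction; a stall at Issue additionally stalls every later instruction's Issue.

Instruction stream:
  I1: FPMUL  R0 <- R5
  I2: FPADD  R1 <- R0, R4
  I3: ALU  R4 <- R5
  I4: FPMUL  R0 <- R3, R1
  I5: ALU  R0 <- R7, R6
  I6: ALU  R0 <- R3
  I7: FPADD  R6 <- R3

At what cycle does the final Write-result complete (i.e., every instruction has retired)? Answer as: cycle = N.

[I1] 1/2/7/8
[I2] 2/9/12/13  (RAW R0: wait I1 write@8)
[I3] 3/4/5/10  (WAR R4: wait I2 read@9)
[I4] 9/14/19/20  (struct: FPMUL busy until I1 writes@8; RAW R1: wait I2 write@13)
[I5] 21/22/23/24  (WAW R0: wait I4 write@20)
[I6] 25/26/27/28  (struct: ALU busy until I5 writes@24)
[I7] 26/27/30/31

cycle = 31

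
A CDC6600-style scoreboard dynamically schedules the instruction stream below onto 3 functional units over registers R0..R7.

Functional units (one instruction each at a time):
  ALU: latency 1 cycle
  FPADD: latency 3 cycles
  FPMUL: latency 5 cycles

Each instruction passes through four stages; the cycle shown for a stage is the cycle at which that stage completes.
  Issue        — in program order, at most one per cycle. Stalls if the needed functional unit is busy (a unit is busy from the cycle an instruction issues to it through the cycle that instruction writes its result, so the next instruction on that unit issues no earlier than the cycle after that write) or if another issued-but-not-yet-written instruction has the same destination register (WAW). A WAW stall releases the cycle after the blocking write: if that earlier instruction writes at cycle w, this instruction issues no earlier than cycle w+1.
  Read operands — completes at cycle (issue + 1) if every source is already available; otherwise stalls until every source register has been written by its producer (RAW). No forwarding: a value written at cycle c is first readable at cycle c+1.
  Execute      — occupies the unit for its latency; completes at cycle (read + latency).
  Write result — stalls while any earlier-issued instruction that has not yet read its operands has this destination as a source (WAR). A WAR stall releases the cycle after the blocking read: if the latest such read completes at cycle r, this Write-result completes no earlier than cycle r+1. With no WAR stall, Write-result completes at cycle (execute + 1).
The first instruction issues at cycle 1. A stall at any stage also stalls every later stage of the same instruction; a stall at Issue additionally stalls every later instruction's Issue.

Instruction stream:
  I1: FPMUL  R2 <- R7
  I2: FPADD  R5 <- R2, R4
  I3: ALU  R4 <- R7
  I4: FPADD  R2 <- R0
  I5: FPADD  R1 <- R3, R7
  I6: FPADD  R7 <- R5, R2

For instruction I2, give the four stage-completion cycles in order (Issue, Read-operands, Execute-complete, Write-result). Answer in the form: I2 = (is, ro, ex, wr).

I2 = (2, 9, 12, 13)

[I1] 1/2/7/8
[I2] 2/9/12/13  (RAW R2: wait I1 write@8)
[I3] 3/4/5/10  (WAR R4: wait I2 read@9)
[I4] 14/15/18/19  (struct: FPADD busy until I2 writes@13)
[I5] 20/21/24/25  (struct: FPADD busy until I4 writes@19)
[I6] 26/27/30/31  (struct: FPADD busy until I5 writes@25)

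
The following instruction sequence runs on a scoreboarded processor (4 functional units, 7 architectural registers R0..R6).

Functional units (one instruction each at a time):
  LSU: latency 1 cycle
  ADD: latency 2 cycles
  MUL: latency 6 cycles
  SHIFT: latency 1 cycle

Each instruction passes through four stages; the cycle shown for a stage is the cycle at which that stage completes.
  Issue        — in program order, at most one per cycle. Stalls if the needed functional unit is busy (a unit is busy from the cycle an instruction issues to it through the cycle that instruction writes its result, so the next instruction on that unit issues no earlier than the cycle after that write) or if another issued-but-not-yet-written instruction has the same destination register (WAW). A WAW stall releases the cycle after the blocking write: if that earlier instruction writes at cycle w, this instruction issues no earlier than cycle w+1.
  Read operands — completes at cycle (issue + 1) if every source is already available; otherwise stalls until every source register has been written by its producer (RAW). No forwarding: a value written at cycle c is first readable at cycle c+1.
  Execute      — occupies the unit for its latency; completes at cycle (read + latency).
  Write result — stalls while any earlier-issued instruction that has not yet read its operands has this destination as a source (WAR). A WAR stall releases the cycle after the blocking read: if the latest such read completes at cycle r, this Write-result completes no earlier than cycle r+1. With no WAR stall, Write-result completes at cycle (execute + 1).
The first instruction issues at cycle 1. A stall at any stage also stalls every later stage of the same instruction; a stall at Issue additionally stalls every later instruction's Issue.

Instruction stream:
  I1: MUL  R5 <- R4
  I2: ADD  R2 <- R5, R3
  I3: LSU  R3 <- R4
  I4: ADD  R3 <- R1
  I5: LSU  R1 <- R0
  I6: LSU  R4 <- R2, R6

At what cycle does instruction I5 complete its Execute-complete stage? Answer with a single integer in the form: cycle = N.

cycle = 17

cycle 1: I1→MUL
cycle 2: I1 RO, I2→ADD
cycle 3: I3→LSU
cycle 4: I3 RO
cycle 5: I3 EX
cycle 8: I1 EX
cycle 9: I1 WR R5
cycle 10: I2 RO
cycle 11: I3 WR R3
cycle 12: I2 EX
cycle 13: I2 WR R2
cycle 14: I4→ADD
cycle 15: I4 RO, I5→LSU
cycle 16: I5 RO
cycle 17: I4 EX, I5 EX
cycle 18: I4 WR R3, I5 WR R1
cycle 19: I6→LSU
cycle 20: I6 RO
cycle 21: I6 EX
cycle 22: I6 WR R4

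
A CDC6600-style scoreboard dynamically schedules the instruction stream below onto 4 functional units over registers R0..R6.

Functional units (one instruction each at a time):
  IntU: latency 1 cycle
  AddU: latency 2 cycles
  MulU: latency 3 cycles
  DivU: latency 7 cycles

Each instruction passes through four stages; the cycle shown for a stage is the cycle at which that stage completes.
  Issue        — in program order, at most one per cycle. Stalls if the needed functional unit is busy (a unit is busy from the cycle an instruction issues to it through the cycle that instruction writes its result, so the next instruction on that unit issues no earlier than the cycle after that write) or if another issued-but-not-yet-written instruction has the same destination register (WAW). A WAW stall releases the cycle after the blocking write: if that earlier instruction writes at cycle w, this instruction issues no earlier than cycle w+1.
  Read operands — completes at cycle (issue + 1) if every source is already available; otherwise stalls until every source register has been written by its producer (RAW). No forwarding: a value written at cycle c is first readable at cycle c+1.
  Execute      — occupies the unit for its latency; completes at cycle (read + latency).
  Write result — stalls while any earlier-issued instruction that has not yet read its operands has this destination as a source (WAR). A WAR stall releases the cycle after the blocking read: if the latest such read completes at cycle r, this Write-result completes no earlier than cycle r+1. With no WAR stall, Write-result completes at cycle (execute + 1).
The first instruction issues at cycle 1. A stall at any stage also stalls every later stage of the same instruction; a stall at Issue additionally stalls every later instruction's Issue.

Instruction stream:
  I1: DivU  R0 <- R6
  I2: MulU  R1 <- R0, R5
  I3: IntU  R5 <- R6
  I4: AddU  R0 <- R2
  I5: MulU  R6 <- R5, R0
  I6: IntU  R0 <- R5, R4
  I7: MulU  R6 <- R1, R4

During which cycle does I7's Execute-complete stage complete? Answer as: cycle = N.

  I1 | 1 | 2 | 9 | 10
  I2 | 2 | 11 | 14 | 15   RAW R0: wait I1 write@10
  I3 | 3 | 4 | 5 | 12   WAR R5: wait I2 read@11
  I4 | 11 | 12 | 14 | 15   WAW R0: wait I1 write@10
  I5 | 16 | 17 | 20 | 21   struct: MulU busy until I2 writes@15
  I6 | 17 | 18 | 19 | 20
  I7 | 22 | 23 | 26 | 27   struct: MulU busy until I5 writes@21

cycle = 26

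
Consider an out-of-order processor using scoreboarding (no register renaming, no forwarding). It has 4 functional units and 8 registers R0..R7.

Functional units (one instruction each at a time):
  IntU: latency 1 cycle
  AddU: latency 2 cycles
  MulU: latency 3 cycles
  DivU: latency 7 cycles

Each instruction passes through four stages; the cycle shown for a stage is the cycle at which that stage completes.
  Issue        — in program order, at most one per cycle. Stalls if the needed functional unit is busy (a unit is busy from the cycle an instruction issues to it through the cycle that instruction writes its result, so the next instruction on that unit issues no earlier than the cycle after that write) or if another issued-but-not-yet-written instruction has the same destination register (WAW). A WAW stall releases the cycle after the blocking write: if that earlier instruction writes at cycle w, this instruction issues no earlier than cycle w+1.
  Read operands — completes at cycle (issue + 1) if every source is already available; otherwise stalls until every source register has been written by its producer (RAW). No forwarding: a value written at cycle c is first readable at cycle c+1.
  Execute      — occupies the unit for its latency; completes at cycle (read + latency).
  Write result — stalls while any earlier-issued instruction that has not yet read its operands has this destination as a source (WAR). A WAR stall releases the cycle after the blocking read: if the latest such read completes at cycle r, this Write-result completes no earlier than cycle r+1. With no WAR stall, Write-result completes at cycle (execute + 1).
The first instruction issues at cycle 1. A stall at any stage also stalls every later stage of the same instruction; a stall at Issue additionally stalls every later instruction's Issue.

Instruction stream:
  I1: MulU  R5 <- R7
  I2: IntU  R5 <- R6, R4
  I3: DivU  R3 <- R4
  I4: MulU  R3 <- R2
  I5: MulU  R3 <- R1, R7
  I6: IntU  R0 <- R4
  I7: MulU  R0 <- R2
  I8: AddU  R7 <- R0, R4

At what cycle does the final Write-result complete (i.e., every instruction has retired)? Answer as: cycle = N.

cycle = 39

I1 -> (1, 2, 5, 6)
I2 -> (7, 8, 9, 10)  // WAW R5: wait I1 write@6
I3 -> (8, 9, 16, 17)
I4 -> (18, 19, 22, 23)  // WAW R3: wait I3 write@17
I5 -> (24, 25, 28, 29)  // struct: MulU busy until I4 writes@23
I6 -> (25, 26, 27, 28)
I7 -> (30, 31, 34, 35)  // struct: MulU busy until I5 writes@29
I8 -> (31, 36, 38, 39)  // RAW R0: wait I7 write@35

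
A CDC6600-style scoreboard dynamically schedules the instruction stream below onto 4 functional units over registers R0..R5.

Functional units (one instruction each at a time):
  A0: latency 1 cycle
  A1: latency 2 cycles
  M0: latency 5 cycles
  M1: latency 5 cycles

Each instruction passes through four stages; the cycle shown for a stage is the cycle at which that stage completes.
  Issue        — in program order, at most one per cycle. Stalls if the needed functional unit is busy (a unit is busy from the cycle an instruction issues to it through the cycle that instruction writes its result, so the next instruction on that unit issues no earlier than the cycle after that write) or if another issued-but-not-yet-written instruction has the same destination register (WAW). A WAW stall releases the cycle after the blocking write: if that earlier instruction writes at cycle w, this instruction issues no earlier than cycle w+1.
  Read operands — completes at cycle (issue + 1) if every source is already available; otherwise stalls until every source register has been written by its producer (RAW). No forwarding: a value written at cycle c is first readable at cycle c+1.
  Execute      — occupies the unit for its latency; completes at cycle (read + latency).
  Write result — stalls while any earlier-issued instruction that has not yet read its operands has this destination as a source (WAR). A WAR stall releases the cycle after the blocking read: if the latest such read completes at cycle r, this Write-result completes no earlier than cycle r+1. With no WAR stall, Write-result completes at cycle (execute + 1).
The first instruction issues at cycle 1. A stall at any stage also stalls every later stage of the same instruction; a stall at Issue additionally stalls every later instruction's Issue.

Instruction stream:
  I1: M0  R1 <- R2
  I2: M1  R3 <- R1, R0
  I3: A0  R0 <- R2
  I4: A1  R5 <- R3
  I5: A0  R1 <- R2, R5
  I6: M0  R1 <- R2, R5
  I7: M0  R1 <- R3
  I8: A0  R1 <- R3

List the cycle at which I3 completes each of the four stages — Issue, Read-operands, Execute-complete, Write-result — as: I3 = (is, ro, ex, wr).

I3 = (3, 4, 5, 10)

I1: IS=1 RO=2 EX=7 WR=8
I2: IS=2 RO=9 EX=14 WR=15  [RAW R1: wait I1 write@8]
I3: IS=3 RO=4 EX=5 WR=10  [WAR R0: wait I2 read@9]
I4: IS=4 RO=16 EX=18 WR=19  [RAW R3: wait I2 write@15]
I5: IS=11 RO=20 EX=21 WR=22  [struct: A0 busy until I3 writes@10; RAW R5: wait I4 write@19]
I6: IS=23 RO=24 EX=29 WR=30  [WAW R1: wait I5 write@22]
I7: IS=31 RO=32 EX=37 WR=38  [struct: M0 busy until I6 writes@30]
I8: IS=39 RO=40 EX=41 WR=42  [WAW R1: wait I7 write@38]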